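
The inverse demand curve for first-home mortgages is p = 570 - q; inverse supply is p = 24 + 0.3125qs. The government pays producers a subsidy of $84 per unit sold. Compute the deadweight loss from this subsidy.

Deadweight loss = $2688

Pre-subsidy: 570 - q = 24 + 0.3125q gives q* = 416 and p* = 154.
With the subsidy, sellers receive ps = pb + 84 for each unit, where pb is the price buyers pay.
On the curves, pb = 570 - q and ps = 24 + 0.3125q; the wedge ps − pb = 84 gives 24 + 0.3125q − (570 - q) = 84, so q' = 480.
Then pb = 570 − 1·480 = 90 and ps = 24 + 0.3125·480 = 174.
The subsidy expands output by 480 − 416 = 64 past the efficient level; on those units the gap between marginal cost and willingness to pay runs from 0 up to 84.
DWL = ½ × 84 × 64 = 2688.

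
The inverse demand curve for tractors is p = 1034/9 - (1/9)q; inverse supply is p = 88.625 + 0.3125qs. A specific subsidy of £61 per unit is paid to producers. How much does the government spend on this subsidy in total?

Pre-subsidy: 1034/9 - (1/9)q = 88.625 + 0.3125q gives q* = 62 and p* = 108.
With the subsidy, sellers receive ps = pb + 61 for each unit, where pb is the price buyers pay.
On the curves, pb = 1034/9 - (1/9)q and ps = 88.625 + 0.3125q; the wedge ps − pb = 61 gives 88.625 + 0.3125q − (1034/9 - (1/9)q) = 61, so q' = 206.
Then pb = 1034/9 − (1/9)·206 = 92 and ps = 88.625 + 0.3125·206 = 153.
Government outlay = subsidy × quantity = 61 × 206 = 12566.

Government cost = £12566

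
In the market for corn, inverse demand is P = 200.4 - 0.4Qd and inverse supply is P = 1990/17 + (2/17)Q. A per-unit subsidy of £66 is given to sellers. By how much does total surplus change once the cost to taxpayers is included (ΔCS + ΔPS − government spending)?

Net change in total surplus = -£4207.5

Pre-subsidy: 200.4 - 0.4Q = 1990/17 + (2/17)Q gives Q* = 161 and P* = 136.
With the subsidy, sellers receive Ps = Pb + 66 for each unit, where Pb is the price buyers pay.
On the curves, Pb = 200.4 - 0.4Q and Ps = 1990/17 + (2/17)Q; the wedge Ps − Pb = 66 gives 1990/17 + (2/17)Q − (200.4 - 0.4Q) = 66, so Q' = 288.5.
Then Pb = 200.4 − 0.4·288.5 = 85 and Ps = 1990/17 + (2/17)·288.5 = 151.
ΔCS = ½(161 + 288.5)(136 − 85) = 11462.25; ΔPS = ½(161 + 288.5)(151 − 136) = 3371.25.
Government spending = 66 × 288.5 = 19041.
Net change = 11462.25 + 3371.25 − 19041 = -4207.5. The loss equals the DWL triangle ½·66·127.5.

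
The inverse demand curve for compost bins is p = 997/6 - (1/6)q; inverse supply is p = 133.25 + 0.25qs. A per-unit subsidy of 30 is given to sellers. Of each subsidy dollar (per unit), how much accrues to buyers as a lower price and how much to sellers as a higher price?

Pre-subsidy: 997/6 - (1/6)q = 133.25 + 0.25q gives q* = 79 and p* = 153.
With the subsidy, sellers receive ps = pb + 30 for each unit, where pb is the price buyers pay.
On the curves, pb = 997/6 - (1/6)q and ps = 133.25 + 0.25q; the wedge ps − pb = 30 gives 133.25 + 0.25q − (997/6 - (1/6)q) = 30, so q' = 151.
Then pb = 997/6 − (1/6)·151 = 141 and ps = 133.25 + 0.25·151 = 171.
Buyers' price falls by p* − pb = 153 − 141 = 12; sellers' price rises by ps − p* = 171 − 153 = 18.

Buyers gain 12 per unit; sellers gain 18 per unit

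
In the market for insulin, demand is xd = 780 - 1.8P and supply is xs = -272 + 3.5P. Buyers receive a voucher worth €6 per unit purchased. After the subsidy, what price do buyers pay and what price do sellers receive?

Pre-subsidy: 780 - 1.8P = -272 + 3.5P gives P* = 10520/53, x* = 22404/53.
With the rebate, buyers effectively pay Pb = Ps − 6, where Ps is the price sellers receive.
Demand in terms of Ps becomes xd = 780 − 1.8(Ps − 6) = 790.8 - 1.8Ps. Setting this equal to supply: 790.8 - 1.8Ps = -272 + 3.5Ps, so Ps = 10628/53.
Buyers pay Pb = 10628/53 − 6 = 10310/53; x' = -272 + 3.5·(10628/53) = 22782/53.

Buyers pay 10310/53; sellers receive 10628/53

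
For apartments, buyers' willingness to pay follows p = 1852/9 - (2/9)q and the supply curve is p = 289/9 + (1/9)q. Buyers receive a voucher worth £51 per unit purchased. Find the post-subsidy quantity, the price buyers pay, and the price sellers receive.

Pre-subsidy: 1852/9 - (2/9)q = 289/9 + (1/9)q gives q* = 521 and p* = 90.
With the rebate, buyers effectively pay pb = ps − 51, where ps is the price sellers receive.
On the curves, pb = 1852/9 - (2/9)q and ps = 289/9 + (1/9)q; the wedge ps − pb = 51 gives 289/9 + (1/9)q − (1852/9 - (2/9)q) = 51, so q' = 674.
Then pb = 1852/9 − (2/9)·674 = 56 and ps = 289/9 + (1/9)·674 = 107.

q' = 674; buyers pay £56; sellers receive £107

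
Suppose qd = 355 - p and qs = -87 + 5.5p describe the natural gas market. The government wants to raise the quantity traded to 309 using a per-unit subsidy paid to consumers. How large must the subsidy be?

At q = 309, invert demand for the buyer price: pb = (355 − 309)/1 = 46; invert supply for the seller price: ps = (309 − (-87))/5.5 = 72.
The subsidy must fill the gap: s = ps − pb = 72 − 46 = 26.

Required subsidy s = 26 per unit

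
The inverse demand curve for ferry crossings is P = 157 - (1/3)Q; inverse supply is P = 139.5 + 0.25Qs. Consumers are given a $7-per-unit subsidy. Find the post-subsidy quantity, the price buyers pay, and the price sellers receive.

Pre-subsidy: 157 - (1/3)Q = 139.5 + 0.25Q gives Q* = 30 and P* = 147.
With the rebate, buyers effectively pay Pb = Ps − 7, where Ps is the price sellers receive.
On the curves, Pb = 157 - (1/3)Q and Ps = 139.5 + 0.25Q; the wedge Ps − Pb = 7 gives 139.5 + 0.25Q − (157 - (1/3)Q) = 7, so Q' = 42.
Then Pb = 157 − (1/3)·42 = 143 and Ps = 139.5 + 0.25·42 = 150.

Q' = 42; buyers pay $143; sellers receive $150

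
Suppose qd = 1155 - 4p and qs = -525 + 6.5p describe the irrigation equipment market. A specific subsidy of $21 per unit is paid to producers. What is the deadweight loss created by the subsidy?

Deadweight loss = $546

Pre-subsidy: 1155 - 4p = -525 + 6.5p gives p* = 160, q* = 515.
With the subsidy, sellers receive ps = pb + 21 for each unit, where pb is the price buyers pay.
Supply in terms of pb becomes qs = -525 + 6.5(pb + 21) = -388.5 + 6.5pb. Setting this equal to demand: 1155 - 4pb = -388.5 + 6.5pb, so pb = 147.
Sellers receive ps = 147 + 21 = 168; q' = 1155 − 4·147 = 567.
The subsidy expands output by 567 − 515 = 52 past the efficient level; on those units the gap between marginal cost and willingness to pay runs from 0 up to 21.
DWL = ½ × 21 × 52 = 546.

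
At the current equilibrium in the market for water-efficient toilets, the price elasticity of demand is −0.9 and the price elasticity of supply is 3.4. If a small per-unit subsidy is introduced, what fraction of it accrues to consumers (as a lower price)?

For a small subsidy around the equilibrium, the benefit split depends on the relative slopes, which at a point are proportional to the elasticities.
Buyer share = εs/(εs + |εd|) = 3.4/(3.4 + 0.9) = 34/43; seller share = |εd|/(εs + |εd|) = 9/43.

Consumer share = 34/43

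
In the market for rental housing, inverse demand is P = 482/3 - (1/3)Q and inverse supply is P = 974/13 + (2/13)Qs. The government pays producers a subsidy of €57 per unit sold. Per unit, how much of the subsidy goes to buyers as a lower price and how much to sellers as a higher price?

Buyers gain €39 per unit; sellers gain €18 per unit

Pre-subsidy: 482/3 - (1/3)Q = 974/13 + (2/13)Q gives Q* = 176 and P* = 102.
With the subsidy, sellers receive Ps = Pb + 57 for each unit, where Pb is the price buyers pay.
On the curves, Pb = 482/3 - (1/3)Q and Ps = 974/13 + (2/13)Q; the wedge Ps − Pb = 57 gives 974/13 + (2/13)Q − (482/3 - (1/3)Q) = 57, so Q' = 293.
Then Pb = 482/3 − (1/3)·293 = 63 and Ps = 974/13 + (2/13)·293 = 120.
Buyers' price falls by P* − Pb = 102 − 63 = 39; sellers' price rises by Ps − P* = 120 − 102 = 18.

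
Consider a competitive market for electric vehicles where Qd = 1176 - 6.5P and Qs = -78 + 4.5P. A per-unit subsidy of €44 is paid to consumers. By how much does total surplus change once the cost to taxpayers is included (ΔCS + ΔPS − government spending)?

Pre-subsidy: 1176 - 6.5P = -78 + 4.5P gives P* = 114, Q* = 435.
With the rebate, buyers effectively pay Pb = Ps − 44, where Ps is the price sellers receive.
Demand in terms of Ps becomes Qd = 1176 − 6.5(Ps − 44) = 1462 - 6.5Ps. Setting this equal to supply: 1462 - 6.5Ps = -78 + 4.5Ps, so Ps = 140.
Buyers pay Pb = 140 − 44 = 96; Q' = -78 + 4.5·140 = 552.
ΔCS = ½(435 + 552)(114 − 96) = 8883; ΔPS = ½(435 + 552)(140 − 114) = 12831.
Government spending = 44 × 552 = 24288.
Net change = 8883 + 12831 − 24288 = -2574. The loss equals the DWL triangle ½·44·117.

Net change in total surplus = -€2574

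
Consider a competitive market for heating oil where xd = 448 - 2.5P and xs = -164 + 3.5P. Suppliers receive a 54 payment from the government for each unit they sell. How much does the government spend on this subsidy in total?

Pre-subsidy: 448 - 2.5P = -164 + 3.5P gives P* = 102, x* = 193.
With the subsidy, sellers receive Ps = Pb + 54 for each unit, where Pb is the price buyers pay.
Supply in terms of Pb becomes xs = -164 + 3.5(Pb + 54) = 25 + 3.5Pb. Setting this equal to demand: 448 - 2.5Pb = 25 + 3.5Pb, so Pb = 70.5.
Sellers receive Ps = 70.5 + 54 = 124.5; x' = 448 − 2.5·70.5 = 271.75.
Government outlay = subsidy × quantity = 54 × 271.75 = 14674.5.

Government cost = 14674.5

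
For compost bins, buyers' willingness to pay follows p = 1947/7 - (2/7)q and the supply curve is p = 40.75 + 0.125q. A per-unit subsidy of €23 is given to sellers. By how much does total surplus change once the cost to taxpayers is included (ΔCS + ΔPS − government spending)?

Net change in total surplus = -€644

Pre-subsidy: 1947/7 - (2/7)q = 40.75 + 0.125q gives q* = 578 and p* = 113.
With the subsidy, sellers receive ps = pb + 23 for each unit, where pb is the price buyers pay.
On the curves, pb = 1947/7 - (2/7)q and ps = 40.75 + 0.125q; the wedge ps − pb = 23 gives 40.75 + 0.125q − (1947/7 - (2/7)q) = 23, so q' = 634.
Then pb = 1947/7 − (2/7)·634 = 97 and ps = 40.75 + 0.125·634 = 120.
ΔCS = ½(578 + 634)(113 − 97) = 9696; ΔPS = ½(578 + 634)(120 − 113) = 4242.
Government spending = 23 × 634 = 14582.
Net change = 9696 + 4242 − 14582 = -644. The loss equals the DWL triangle ½·23·56.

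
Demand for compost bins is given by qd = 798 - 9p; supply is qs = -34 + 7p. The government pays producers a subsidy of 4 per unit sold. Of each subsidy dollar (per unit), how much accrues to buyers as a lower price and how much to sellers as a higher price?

Buyers gain 1.75 per unit; sellers gain 2.25 per unit

Pre-subsidy: 798 - 9p = -34 + 7p gives p* = 52, q* = 330.
With the subsidy, sellers receive ps = pb + 4 for each unit, where pb is the price buyers pay.
Supply in terms of pb becomes qs = -34 + 7(pb + 4) = -6 + 7pb. Setting this equal to demand: 798 - 9pb = -6 + 7pb, so pb = 50.25.
Sellers receive ps = 50.25 + 4 = 54.25; q' = 798 − 9·50.25 = 345.75.
Buyers' price falls by p* − pb = 52 − 50.25 = 1.75; sellers' price rises by ps − p* = 54.25 − 52 = 2.25.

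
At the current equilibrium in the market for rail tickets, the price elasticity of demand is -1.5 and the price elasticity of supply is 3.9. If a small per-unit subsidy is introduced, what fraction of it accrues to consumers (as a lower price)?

For a small subsidy around the equilibrium, the benefit split depends on the relative slopes, which at a point are proportional to the elasticities.
Buyer share = εs/(εs + |εd|) = 3.9/(3.9 + 1.5) = 13/18; seller share = |εd|/(εs + |εd|) = 5/18.

Consumer share = 13/18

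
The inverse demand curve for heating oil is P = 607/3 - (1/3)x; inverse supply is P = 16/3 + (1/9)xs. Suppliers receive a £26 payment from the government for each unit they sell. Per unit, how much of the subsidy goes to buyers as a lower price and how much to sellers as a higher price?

Pre-subsidy: 607/3 - (1/3)x = 16/3 + (1/9)x gives x* = 443.25 and P* = 655/12.
With the subsidy, sellers receive Ps = Pb + 26 for each unit, where Pb is the price buyers pay.
On the curves, Pb = 607/3 - (1/3)x and Ps = 16/3 + (1/9)x; the wedge Ps − Pb = 26 gives 16/3 + (1/9)x − (607/3 - (1/3)x) = 26, so x' = 501.75.
Then Pb = 607/3 − (1/3)·501.75 = 421/12 and Ps = 16/3 + (1/9)·501.75 = 733/12.
Buyers' price falls by P* − Pb = 655/12 − 421/12 = 19.5; sellers' price rises by Ps − P* = 733/12 − 655/12 = 6.5.

Buyers gain £19.5 per unit; sellers gain £6.5 per unit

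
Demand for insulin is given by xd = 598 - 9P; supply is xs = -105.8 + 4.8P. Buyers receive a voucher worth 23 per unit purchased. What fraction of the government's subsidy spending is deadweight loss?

Pre-subsidy: 598 - 9P = -105.8 + 4.8P gives P* = 51, x* = 139.
With the rebate, buyers effectively pay Pb = Ps − 23, where Ps is the price sellers receive.
Demand in terms of Ps becomes xd = 598 − 9(Ps − 23) = 805 - 9Ps. Setting this equal to supply: 805 - 9Ps = -105.8 + 4.8Ps, so Ps = 66.
Buyers pay Pb = 66 − 23 = 43; x' = -105.8 + 4.8·66 = 211.
ΔCS = ½(139 + 211)(51 − 43) = 1400; ΔPS = ½(139 + 211)(66 − 51) = 2625.
Government spending = 23 × 211 = 4853.
DWL = ½ × 23 × (211 − 139) = 828; fraction = 828 / 4853 = 36/211.

DWL / government spending = 36/211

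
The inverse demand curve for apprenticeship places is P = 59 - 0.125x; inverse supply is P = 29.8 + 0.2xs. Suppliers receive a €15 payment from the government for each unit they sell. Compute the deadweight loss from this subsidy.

Pre-subsidy: 59 - 0.125x = 29.8 + 0.2x gives x* = 1168/13 and P* = 621/13.
With the subsidy, sellers receive Ps = Pb + 15 for each unit, where Pb is the price buyers pay.
On the curves, Pb = 59 - 0.125x and Ps = 29.8 + 0.2x; the wedge Ps − Pb = 15 gives 29.8 + 0.2x − (59 - 0.125x) = 15, so x' = 136.
Then Pb = 59 − 0.125·136 = 42 and Ps = 29.8 + 0.2·136 = 57.
The subsidy expands output by 136 − 1168/13 = 600/13 past the efficient level; on those units the gap between marginal cost and willingness to pay runs from 0 up to 15.
DWL = ½ × 15 × 600/13 = 4500/13.

Deadweight loss = 4500/13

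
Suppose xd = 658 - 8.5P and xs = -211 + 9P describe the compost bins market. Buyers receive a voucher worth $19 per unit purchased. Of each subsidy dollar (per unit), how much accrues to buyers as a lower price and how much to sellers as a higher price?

Buyers gain 342/35 per unit; sellers gain 323/35 per unit

Pre-subsidy: 658 - 8.5P = -211 + 9P gives P* = 1738/35, x* = 8257/35.
With the rebate, buyers effectively pay Pb = Ps − 19, where Ps is the price sellers receive.
Demand in terms of Ps becomes xd = 658 − 8.5(Ps − 19) = 819.5 - 8.5Ps. Setting this equal to supply: 819.5 - 8.5Ps = -211 + 9Ps, so Ps = 2061/35.
Buyers pay Pb = 2061/35 − 19 = 1396/35; x' = -211 + 9·(2061/35) = 11164/35.
Buyers' price falls by P* − Pb = 1738/35 − 1396/35 = 342/35; sellers' price rises by Ps − P* = 2061/35 − 1738/35 = 323/35.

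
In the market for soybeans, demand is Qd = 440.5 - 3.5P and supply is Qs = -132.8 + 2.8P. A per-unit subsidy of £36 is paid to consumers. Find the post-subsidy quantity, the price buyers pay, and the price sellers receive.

Q' = 178; buyers pay £75; sellers receive £111

Pre-subsidy: 440.5 - 3.5P = -132.8 + 2.8P gives P* = 91, Q* = 122.
With the rebate, buyers effectively pay Pb = Ps − 36, where Ps is the price sellers receive.
Demand in terms of Ps becomes Qd = 440.5 − 3.5(Ps − 36) = 566.5 - 3.5Ps. Setting this equal to supply: 566.5 - 3.5Ps = -132.8 + 2.8Ps, so Ps = 111.
Buyers pay Pb = 111 − 36 = 75; Q' = -132.8 + 2.8·111 = 178.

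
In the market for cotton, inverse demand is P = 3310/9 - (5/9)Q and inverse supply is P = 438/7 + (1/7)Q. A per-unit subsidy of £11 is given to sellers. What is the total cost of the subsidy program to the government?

Government cost = £4980.25

Pre-subsidy: 3310/9 - (5/9)Q = 438/7 + (1/7)Q gives Q* = 437 and P* = 125.
With the subsidy, sellers receive Ps = Pb + 11 for each unit, where Pb is the price buyers pay.
On the curves, Pb = 3310/9 - (5/9)Q and Ps = 438/7 + (1/7)Q; the wedge Ps − Pb = 11 gives 438/7 + (1/7)Q − (3310/9 - (5/9)Q) = 11, so Q' = 452.75.
Then Pb = 3310/9 − (5/9)·452.75 = 116.25 and Ps = 438/7 + (1/7)·452.75 = 127.25.
Government outlay = subsidy × quantity = 11 × 452.75 = 4980.25.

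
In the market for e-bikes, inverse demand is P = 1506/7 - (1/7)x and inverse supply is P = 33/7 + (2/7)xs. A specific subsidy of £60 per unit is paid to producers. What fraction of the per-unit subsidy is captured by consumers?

Consumer share = 1/3

Pre-subsidy: 1506/7 - (1/7)x = 33/7 + (2/7)x gives x* = 491 and P* = 145.
With the subsidy, sellers receive Ps = Pb + 60 for each unit, where Pb is the price buyers pay.
On the curves, Pb = 1506/7 - (1/7)x and Ps = 33/7 + (2/7)x; the wedge Ps − Pb = 60 gives 33/7 + (2/7)x − (1506/7 - (1/7)x) = 60, so x' = 631.
Then Pb = 1506/7 − (1/7)·631 = 125 and Ps = 33/7 + (2/7)·631 = 185.
Buyers' price falls by P* − Pb = 145 − 125 = 20; sellers' price rises by Ps − P* = 185 − 145 = 40.
So consumers capture 20/60 = 1/3 of each unit of subsidy.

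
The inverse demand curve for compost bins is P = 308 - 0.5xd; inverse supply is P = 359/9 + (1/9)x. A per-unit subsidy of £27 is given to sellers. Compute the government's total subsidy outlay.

Government cost = 143424/11

Pre-subsidy: 308 - 0.5x = 359/9 + (1/9)x gives x* = 4826/11 and P* = 975/11.
With the subsidy, sellers receive Ps = Pb + 27 for each unit, where Pb is the price buyers pay.
On the curves, Pb = 308 - 0.5x and Ps = 359/9 + (1/9)x; the wedge Ps − Pb = 27 gives 359/9 + (1/9)x − (308 - 0.5x) = 27, so x' = 5312/11.
Then Pb = 308 − 0.5·(5312/11) = 732/11 and Ps = 359/9 + (1/9)·(5312/11) = 1029/11.
Government outlay = subsidy × quantity = 27 × 5312/11 = 143424/11.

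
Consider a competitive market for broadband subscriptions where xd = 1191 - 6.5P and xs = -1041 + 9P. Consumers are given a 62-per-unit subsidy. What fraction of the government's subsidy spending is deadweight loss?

Pre-subsidy: 1191 - 6.5P = -1041 + 9P gives P* = 144, x* = 255.
With the rebate, buyers effectively pay Pb = Ps − 62, where Ps is the price sellers receive.
Demand in terms of Ps becomes xd = 1191 − 6.5(Ps − 62) = 1594 - 6.5Ps. Setting this equal to supply: 1594 - 6.5Ps = -1041 + 9Ps, so Ps = 170.
Buyers pay Pb = 170 − 62 = 108; x' = -1041 + 9·170 = 489.
ΔCS = ½(255 + 489)(144 − 108) = 13392; ΔPS = ½(255 + 489)(170 − 144) = 9672.
Government spending = 62 × 489 = 30318.
DWL = ½ × 62 × (489 − 255) = 7254; fraction = 7254 / 30318 = 39/163.

DWL / government spending = 39/163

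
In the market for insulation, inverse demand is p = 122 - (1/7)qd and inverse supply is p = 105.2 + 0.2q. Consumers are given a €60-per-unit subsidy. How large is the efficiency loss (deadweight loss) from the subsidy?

Pre-subsidy: 122 - (1/7)q = 105.2 + 0.2q gives q* = 49 and p* = 115.
With the rebate, buyers effectively pay pb = ps − 60, where ps is the price sellers receive.
On the curves, pb = 122 - (1/7)q and ps = 105.2 + 0.2q; the wedge ps − pb = 60 gives 105.2 + 0.2q − (122 - (1/7)q) = 60, so q' = 224.
Then pb = 122 − (1/7)·224 = 90 and ps = 105.2 + 0.2·224 = 150.
The subsidy expands output by 224 − 49 = 175 past the efficient level; on those units the gap between marginal cost and willingness to pay runs from 0 up to 60.
DWL = ½ × 60 × 175 = 5250.

Deadweight loss = €5250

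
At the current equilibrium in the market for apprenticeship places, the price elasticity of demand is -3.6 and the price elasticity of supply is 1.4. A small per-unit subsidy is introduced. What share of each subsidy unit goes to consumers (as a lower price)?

For a small subsidy around the equilibrium, the benefit split depends on the relative slopes, which at a point are proportional to the elasticities.
Buyer share = εs/(εs + |εd|) = 1.4/(1.4 + 3.6) = 0.28; seller share = |εd|/(εs + |εd|) = 0.72.

Consumer share = 0.28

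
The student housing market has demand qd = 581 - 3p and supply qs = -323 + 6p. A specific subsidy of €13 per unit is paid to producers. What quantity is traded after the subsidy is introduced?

Pre-subsidy: 581 - 3p = -323 + 6p gives p* = 904/9, q* = 839/3.
With the subsidy, sellers receive ps = pb + 13 for each unit, where pb is the price buyers pay.
Supply in terms of pb becomes qs = -323 + 6(pb + 13) = -245 + 6pb. Setting this equal to demand: 581 - 3pb = -245 + 6pb, so pb = 826/9.
Sellers receive ps = 826/9 + 13 = 943/9; q' = 581 − 3·(826/9) = 917/3.

q' = 917/3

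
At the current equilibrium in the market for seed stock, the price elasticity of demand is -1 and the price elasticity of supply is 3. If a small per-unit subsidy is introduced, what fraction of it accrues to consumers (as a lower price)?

For a small subsidy around the equilibrium, the benefit split depends on the relative slopes, which at a point are proportional to the elasticities.
Buyer share = εs/(εs + |εd|) = 3/(3 + 1) = 0.75; seller share = |εd|/(εs + |εd|) = 0.25.

Consumer share = 0.75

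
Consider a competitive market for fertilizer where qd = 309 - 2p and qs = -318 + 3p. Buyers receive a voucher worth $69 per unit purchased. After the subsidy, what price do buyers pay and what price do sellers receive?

Buyers pay $84; sellers receive $153

Pre-subsidy: 309 - 2p = -318 + 3p gives p* = 125.4, q* = 58.2.
With the rebate, buyers effectively pay pb = ps − 69, where ps is the price sellers receive.
Demand in terms of ps becomes qd = 309 − 2(ps − 69) = 447 - 2ps. Setting this equal to supply: 447 - 2ps = -318 + 3ps, so ps = 153.
Buyers pay pb = 153 − 69 = 84; q' = -318 + 3·153 = 141.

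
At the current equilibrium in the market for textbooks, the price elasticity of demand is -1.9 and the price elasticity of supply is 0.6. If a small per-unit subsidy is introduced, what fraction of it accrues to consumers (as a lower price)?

Consumer share = 0.24

For a small subsidy around the equilibrium, the benefit split depends on the relative slopes, which at a point are proportional to the elasticities.
Buyer share = εs/(εs + |εd|) = 0.6/(0.6 + 1.9) = 0.24; seller share = |εd|/(εs + |εd|) = 0.76.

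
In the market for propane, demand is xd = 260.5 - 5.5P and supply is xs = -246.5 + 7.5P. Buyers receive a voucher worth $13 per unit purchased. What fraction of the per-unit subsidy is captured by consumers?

Consumer share = 15/26

Pre-subsidy: 260.5 - 5.5P = -246.5 + 7.5P gives P* = 39, x* = 46.
With the rebate, buyers effectively pay Pb = Ps − 13, where Ps is the price sellers receive.
Demand in terms of Ps becomes xd = 260.5 − 5.5(Ps − 13) = 332 - 5.5Ps. Setting this equal to supply: 332 - 5.5Ps = -246.5 + 7.5Ps, so Ps = 44.5.
Buyers pay Pb = 44.5 − 13 = 31.5; x' = -246.5 + 7.5·44.5 = 87.25.
Buyers' price falls by P* − Pb = 39 − 31.5 = 7.5; sellers' price rises by Ps − P* = 44.5 − 39 = 5.5.
So consumers capture 7.5/13 = 15/26 of each unit of subsidy.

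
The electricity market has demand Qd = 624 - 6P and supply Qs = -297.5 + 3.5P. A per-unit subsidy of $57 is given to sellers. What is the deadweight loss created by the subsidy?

Pre-subsidy: 624 - 6P = -297.5 + 3.5P gives P* = 97, Q* = 42.
With the subsidy, sellers receive Ps = Pb + 57 for each unit, where Pb is the price buyers pay.
Supply in terms of Pb becomes Qs = -297.5 + 3.5(Pb + 57) = -98 + 3.5Pb. Setting this equal to demand: 624 - 6Pb = -98 + 3.5Pb, so Pb = 76.
Sellers receive Ps = 76 + 57 = 133; Q' = 624 − 6·76 = 168.
The subsidy expands output by 168 − 42 = 126 past the efficient level; on those units the gap between marginal cost and willingness to pay runs from 0 up to 57.
DWL = ½ × 57 × 126 = 3591.

Deadweight loss = $3591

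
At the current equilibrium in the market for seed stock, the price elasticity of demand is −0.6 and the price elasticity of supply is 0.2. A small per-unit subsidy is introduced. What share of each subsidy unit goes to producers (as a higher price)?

Producer share = 0.75

For a small subsidy around the equilibrium, the benefit split depends on the relative slopes, which at a point are proportional to the elasticities.
Buyer share = εs/(εs + |εd|) = 0.2/(0.2 + 0.6) = 0.25; seller share = |εd|/(εs + |εd|) = 0.75.
So producers capture 0.75 of the subsidy.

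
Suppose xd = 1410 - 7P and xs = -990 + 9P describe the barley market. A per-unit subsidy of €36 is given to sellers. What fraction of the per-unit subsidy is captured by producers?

Producer share = 0.4375

Pre-subsidy: 1410 - 7P = -990 + 9P gives P* = 150, x* = 360.
With the subsidy, sellers receive Ps = Pb + 36 for each unit, where Pb is the price buyers pay.
Supply in terms of Pb becomes xs = -990 + 9(Pb + 36) = -666 + 9Pb. Setting this equal to demand: 1410 - 7Pb = -666 + 9Pb, so Pb = 129.75.
Sellers receive Ps = 129.75 + 36 = 165.75; x' = 1410 − 7·129.75 = 501.75.
Buyers' price falls by P* − Pb = 150 − 129.75 = 20.25; sellers' price rises by Ps − P* = 165.75 − 150 = 15.75.
So producers capture 15.75/36 = 0.4375 of each unit of subsidy.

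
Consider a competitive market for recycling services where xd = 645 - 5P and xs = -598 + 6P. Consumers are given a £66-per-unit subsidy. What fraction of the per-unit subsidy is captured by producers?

Producer share = 5/11

Pre-subsidy: 645 - 5P = -598 + 6P gives P* = 113, x* = 80.
With the rebate, buyers effectively pay Pb = Ps − 66, where Ps is the price sellers receive.
Demand in terms of Ps becomes xd = 645 − 5(Ps − 66) = 975 - 5Ps. Setting this equal to supply: 975 - 5Ps = -598 + 6Ps, so Ps = 143.
Buyers pay Pb = 143 − 66 = 77; x' = -598 + 6·143 = 260.
Buyers' price falls by P* − Pb = 113 − 77 = 36; sellers' price rises by Ps − P* = 143 − 113 = 30.
So producers capture 30/66 = 5/11 of each unit of subsidy.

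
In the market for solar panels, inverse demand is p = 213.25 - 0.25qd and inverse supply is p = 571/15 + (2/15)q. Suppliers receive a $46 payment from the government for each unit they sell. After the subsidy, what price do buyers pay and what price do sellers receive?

Buyers pay $69; sellers receive $115

Pre-subsidy: 213.25 - 0.25q = 571/15 + (2/15)q gives q* = 457 and p* = 99.
With the subsidy, sellers receive ps = pb + 46 for each unit, where pb is the price buyers pay.
On the curves, pb = 213.25 - 0.25q and ps = 571/15 + (2/15)q; the wedge ps − pb = 46 gives 571/15 + (2/15)q − (213.25 - 0.25q) = 46, so q' = 577.
Then pb = 213.25 − 0.25·577 = 69 and ps = 571/15 + (2/15)·577 = 115.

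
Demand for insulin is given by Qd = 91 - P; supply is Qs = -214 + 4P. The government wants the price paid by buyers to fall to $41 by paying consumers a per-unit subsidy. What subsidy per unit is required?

Required subsidy s = $25 per unit

At a buyer price of 41, quantity demanded is 91 − 1·41 = 50.
Sellers supply 50 only when they receive Ps with -214 + 4·Ps = 50, i.e. Ps = 66.
s = Ps − Pb = 66 − 41 = 25.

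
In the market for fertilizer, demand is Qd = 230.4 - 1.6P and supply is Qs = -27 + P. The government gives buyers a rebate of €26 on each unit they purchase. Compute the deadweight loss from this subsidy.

Pre-subsidy: 230.4 - 1.6P = -27 + P gives P* = 99, Q* = 72.
With the rebate, buyers effectively pay Pb = Ps − 26, where Ps is the price sellers receive.
Demand in terms of Ps becomes Qd = 230.4 − 1.6(Ps − 26) = 272 - 1.6Ps. Setting this equal to supply: 272 - 1.6Ps = -27 + Ps, so Ps = 115.
Buyers pay Pb = 115 − 26 = 89; Q' = -27 + 1·115 = 88.
The subsidy expands output by 88 − 72 = 16 past the efficient level; on those units the gap between marginal cost and willingness to pay runs from 0 up to 26.
DWL = ½ × 26 × 16 = 208.

Deadweight loss = €208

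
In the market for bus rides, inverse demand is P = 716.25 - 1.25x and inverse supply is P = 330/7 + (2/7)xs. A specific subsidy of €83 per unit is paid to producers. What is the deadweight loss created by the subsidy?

Pre-subsidy: 716.25 - 1.25x = 330/7 + (2/7)x gives x* = 18735/43 and P* = 7380/43.
With the subsidy, sellers receive Ps = Pb + 83 for each unit, where Pb is the price buyers pay.
On the curves, Pb = 716.25 - 1.25x and Ps = 330/7 + (2/7)x; the wedge Ps − Pb = 83 gives 330/7 + (2/7)x − (716.25 - 1.25x) = 83, so x' = 21059/43.
Then Pb = 716.25 − 1.25·(21059/43) = 4475/43 and Ps = 330/7 + (2/7)·(21059/43) = 8044/43.
The subsidy expands output by 21059/43 − 18735/43 = 2324/43 past the efficient level; on those units the gap between marginal cost and willingness to pay runs from 0 up to 83.
DWL = ½ × 83 × 2324/43 = 96446/43.

Deadweight loss = 96446/43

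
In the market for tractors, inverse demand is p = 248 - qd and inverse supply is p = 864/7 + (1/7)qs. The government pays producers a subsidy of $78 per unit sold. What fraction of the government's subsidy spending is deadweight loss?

Pre-subsidy: 248 - q = 864/7 + (1/7)q gives q* = 109 and p* = 139.
With the subsidy, sellers receive ps = pb + 78 for each unit, where pb is the price buyers pay.
On the curves, pb = 248 - q and ps = 864/7 + (1/7)q; the wedge ps − pb = 78 gives 864/7 + (1/7)q − (248 - q) = 78, so q' = 177.25.
Then pb = 248 − 1·177.25 = 70.75 and ps = 864/7 + (1/7)·177.25 = 148.75.
ΔCS = ½(109 + 177.25)(139 − 70.75) = 9768.28125; ΔPS = ½(109 + 177.25)(148.75 − 139) = 1395.46875.
Government spending = 78 × 177.25 = 13825.5.
DWL = ½ × 78 × (177.25 − 109) = 2661.75; fraction = 2661.75 / 13825.5 = 273/1418.

DWL / government spending = 273/1418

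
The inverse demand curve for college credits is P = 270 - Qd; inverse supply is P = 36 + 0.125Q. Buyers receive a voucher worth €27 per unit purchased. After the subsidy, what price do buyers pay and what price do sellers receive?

Buyers pay €38; sellers receive €65

Pre-subsidy: 270 - Q = 36 + 0.125Q gives Q* = 208 and P* = 62.
With the rebate, buyers effectively pay Pb = Ps − 27, where Ps is the price sellers receive.
On the curves, Pb = 270 - Q and Ps = 36 + 0.125Q; the wedge Ps − Pb = 27 gives 36 + 0.125Q − (270 - Q) = 27, so Q' = 232.
Then Pb = 270 − 1·232 = 38 and Ps = 36 + 0.125·232 = 65.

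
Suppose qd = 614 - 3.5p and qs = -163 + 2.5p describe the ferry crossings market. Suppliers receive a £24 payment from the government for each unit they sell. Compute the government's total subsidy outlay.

Pre-subsidy: 614 - 3.5p = -163 + 2.5p gives p* = 129.5, q* = 160.75.
With the subsidy, sellers receive ps = pb + 24 for each unit, where pb is the price buyers pay.
Supply in terms of pb becomes qs = -163 + 2.5(pb + 24) = -103 + 2.5pb. Setting this equal to demand: 614 - 3.5pb = -103 + 2.5pb, so pb = 119.5.
Sellers receive ps = 119.5 + 24 = 143.5; q' = 614 − 3.5·119.5 = 195.75.
Government outlay = subsidy × quantity = 24 × 195.75 = 4698.

Government cost = £4698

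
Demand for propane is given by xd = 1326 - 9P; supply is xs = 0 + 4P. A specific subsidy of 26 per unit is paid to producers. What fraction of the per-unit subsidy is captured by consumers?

Pre-subsidy: 1326 - 9P = 0 + 4P gives P* = 102, x* = 408.
With the subsidy, sellers receive Ps = Pb + 26 for each unit, where Pb is the price buyers pay.
Supply in terms of Pb becomes xs = 0 + 4(Pb + 26) = 104 + 4Pb. Setting this equal to demand: 1326 - 9Pb = 104 + 4Pb, so Pb = 94.
Sellers receive Ps = 94 + 26 = 120; x' = 1326 − 9·94 = 480.
Buyers' price falls by P* − Pb = 102 − 94 = 8; sellers' price rises by Ps − P* = 120 − 102 = 18.
So consumers capture 8/26 = 4/13 of each unit of subsidy.

Consumer share = 4/13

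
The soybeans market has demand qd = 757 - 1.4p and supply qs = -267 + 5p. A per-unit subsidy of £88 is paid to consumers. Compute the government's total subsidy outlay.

Government cost = £55374

Pre-subsidy: 757 - 1.4p = -267 + 5p gives p* = 160, q* = 533.
With the rebate, buyers effectively pay pb = ps − 88, where ps is the price sellers receive.
Demand in terms of ps becomes qd = 757 − 1.4(ps − 88) = 880.2 - 1.4ps. Setting this equal to supply: 880.2 - 1.4ps = -267 + 5ps, so ps = 179.25.
Buyers pay pb = 179.25 − 88 = 91.25; q' = -267 + 5·179.25 = 629.25.
Government outlay = subsidy × quantity = 88 × 629.25 = 55374.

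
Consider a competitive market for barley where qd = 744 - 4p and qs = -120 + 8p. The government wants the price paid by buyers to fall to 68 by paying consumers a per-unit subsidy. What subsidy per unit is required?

Required subsidy s = 6 per unit

At a buyer price of 68, quantity demanded is 744 − 4·68 = 472.
Sellers supply 472 only when they receive ps with -120 + 8·ps = 472, i.e. ps = 74.
s = ps − pb = 74 − 68 = 6.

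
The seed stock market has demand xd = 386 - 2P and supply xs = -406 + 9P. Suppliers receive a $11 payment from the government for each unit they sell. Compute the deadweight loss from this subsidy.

Deadweight loss = $99

Pre-subsidy: 386 - 2P = -406 + 9P gives P* = 72, x* = 242.
With the subsidy, sellers receive Ps = Pb + 11 for each unit, where Pb is the price buyers pay.
Supply in terms of Pb becomes xs = -406 + 9(Pb + 11) = -307 + 9Pb. Setting this equal to demand: 386 - 2Pb = -307 + 9Pb, so Pb = 63.
Sellers receive Ps = 63 + 11 = 74; x' = 386 − 2·63 = 260.
The subsidy expands output by 260 − 242 = 18 past the efficient level; on those units the gap between marginal cost and willingness to pay runs from 0 up to 11.
DWL = ½ × 11 × 18 = 99.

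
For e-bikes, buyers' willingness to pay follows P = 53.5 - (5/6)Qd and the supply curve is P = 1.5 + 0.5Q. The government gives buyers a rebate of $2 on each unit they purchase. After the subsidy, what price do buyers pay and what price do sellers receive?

Buyers pay $19.75; sellers receive $21.75

Pre-subsidy: 53.5 - (5/6)Q = 1.5 + 0.5Q gives Q* = 39 and P* = 21.
With the rebate, buyers effectively pay Pb = Ps − 2, where Ps is the price sellers receive.
On the curves, Pb = 53.5 - (5/6)Q and Ps = 1.5 + 0.5Q; the wedge Ps − Pb = 2 gives 1.5 + 0.5Q − (53.5 - (5/6)Q) = 2, so Q' = 40.5.
Then Pb = 53.5 − (5/6)·40.5 = 19.75 and Ps = 1.5 + 0.5·40.5 = 21.75.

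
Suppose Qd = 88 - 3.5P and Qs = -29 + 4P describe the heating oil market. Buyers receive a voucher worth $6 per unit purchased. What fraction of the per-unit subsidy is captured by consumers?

Pre-subsidy: 88 - 3.5P = -29 + 4P gives P* = 15.6, Q* = 33.4.
With the rebate, buyers effectively pay Pb = Ps − 6, where Ps is the price sellers receive.
Demand in terms of Ps becomes Qd = 88 − 3.5(Ps − 6) = 109 - 3.5Ps. Setting this equal to supply: 109 - 3.5Ps = -29 + 4Ps, so Ps = 18.4.
Buyers pay Pb = 18.4 − 6 = 12.4; Q' = -29 + 4·18.4 = 44.6.
Buyers' price falls by P* − Pb = 15.6 − 12.4 = 3.2; sellers' price rises by Ps − P* = 18.4 − 15.6 = 2.8.
So consumers capture 3.2/6 = 8/15 of each unit of subsidy.

Consumer share = 8/15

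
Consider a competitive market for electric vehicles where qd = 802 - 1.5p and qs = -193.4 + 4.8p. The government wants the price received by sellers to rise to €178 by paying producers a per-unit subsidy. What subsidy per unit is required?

At a seller price of 178, quantity supplied is -193.4 + 4.8·178 = 661.
Buyers absorb 661 only when they pay pb with 802 − 1.5·pb = 661, i.e. pb = 94.
s = ps − pb = 178 − 94 = 84.

Required subsidy s = €84 per unit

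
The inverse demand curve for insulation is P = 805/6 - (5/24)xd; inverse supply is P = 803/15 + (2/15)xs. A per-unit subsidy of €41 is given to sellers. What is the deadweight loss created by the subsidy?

Pre-subsidy: 805/6 - (5/24)x = 803/15 + (2/15)x gives x* = 236 and P* = 85.
With the subsidy, sellers receive Ps = Pb + 41 for each unit, where Pb is the price buyers pay.
On the curves, Pb = 805/6 - (5/24)x and Ps = 803/15 + (2/15)x; the wedge Ps − Pb = 41 gives 803/15 + (2/15)x − (805/6 - (5/24)x) = 41, so x' = 356.
Then Pb = 805/6 − (5/24)·356 = 60 and Ps = 803/15 + (2/15)·356 = 101.
The subsidy expands output by 356 − 236 = 120 past the efficient level; on those units the gap between marginal cost and willingness to pay runs from 0 up to 41.
DWL = ½ × 41 × 120 = 2460.

Deadweight loss = €2460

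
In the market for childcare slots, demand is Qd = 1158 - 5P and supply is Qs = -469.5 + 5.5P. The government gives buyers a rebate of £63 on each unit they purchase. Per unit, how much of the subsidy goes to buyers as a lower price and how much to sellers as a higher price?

Pre-subsidy: 1158 - 5P = -469.5 + 5.5P gives P* = 155, Q* = 383.
With the rebate, buyers effectively pay Pb = Ps − 63, where Ps is the price sellers receive.
Demand in terms of Ps becomes Qd = 1158 − 5(Ps − 63) = 1473 - 5Ps. Setting this equal to supply: 1473 - 5Ps = -469.5 + 5.5Ps, so Ps = 185.
Buyers pay Pb = 185 − 63 = 122; Q' = -469.5 + 5.5·185 = 548.
Buyers' price falls by P* − Pb = 155 − 122 = 33; sellers' price rises by Ps − P* = 185 − 155 = 30.

Buyers gain £33 per unit; sellers gain £30 per unit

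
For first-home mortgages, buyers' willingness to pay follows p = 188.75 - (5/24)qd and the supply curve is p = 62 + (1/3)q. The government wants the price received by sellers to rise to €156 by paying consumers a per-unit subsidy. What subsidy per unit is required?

Required subsidy s = €26 per unit

At a seller price of 156, quantity supplied is -186 + 3·156 = 282.
Buyers absorb 282 only when they pay pb = 188.75 − (5/24)·282 = 130.
s = ps − pb = 156 − 130 = 26.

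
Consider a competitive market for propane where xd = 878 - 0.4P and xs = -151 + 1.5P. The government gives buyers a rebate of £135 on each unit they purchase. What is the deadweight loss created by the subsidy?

Deadweight loss = 54675/19

Pre-subsidy: 878 - 0.4P = -151 + 1.5P gives P* = 10290/19, x* = 12566/19.
With the rebate, buyers effectively pay Pb = Ps − 135, where Ps is the price sellers receive.
Demand in terms of Ps becomes xd = 878 − 0.4(Ps − 135) = 932 - 0.4Ps. Setting this equal to supply: 932 - 0.4Ps = -151 + 1.5Ps, so Ps = 570.
Buyers pay Pb = 570 − 135 = 435; x' = -151 + 1.5·570 = 704.
The subsidy expands output by 704 − 12566/19 = 810/19 past the efficient level; on those units the gap between marginal cost and willingness to pay runs from 0 up to 135.
DWL = ½ × 135 × 810/19 = 54675/19.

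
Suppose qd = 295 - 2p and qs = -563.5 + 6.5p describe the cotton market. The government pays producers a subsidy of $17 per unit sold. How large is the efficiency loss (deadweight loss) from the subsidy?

Deadweight loss = $221

Pre-subsidy: 295 - 2p = -563.5 + 6.5p gives p* = 101, q* = 93.
With the subsidy, sellers receive ps = pb + 17 for each unit, where pb is the price buyers pay.
Supply in terms of pb becomes qs = -563.5 + 6.5(pb + 17) = -453 + 6.5pb. Setting this equal to demand: 295 - 2pb = -453 + 6.5pb, so pb = 88.
Sellers receive ps = 88 + 17 = 105; q' = 295 − 2·88 = 119.
The subsidy expands output by 119 − 93 = 26 past the efficient level; on those units the gap between marginal cost and willingness to pay runs from 0 up to 17.
DWL = ½ × 17 × 26 = 221.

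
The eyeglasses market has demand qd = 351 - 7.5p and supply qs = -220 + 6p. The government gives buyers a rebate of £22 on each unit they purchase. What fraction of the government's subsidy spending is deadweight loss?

Pre-subsidy: 351 - 7.5p = -220 + 6p gives p* = 1142/27, q* = 304/9.
With the rebate, buyers effectively pay pb = ps − 22, where ps is the price sellers receive.
Demand in terms of ps becomes qd = 351 − 7.5(ps − 22) = 516 - 7.5ps. Setting this equal to supply: 516 - 7.5ps = -220 + 6ps, so ps = 1472/27.
Buyers pay pb = 1472/27 − 22 = 878/27; q' = -220 + 6·(1472/27) = 964/9.
ΔCS = ½(304/9 + 964/9)(1142/27 − 878/27) = 55792/81; ΔPS = ½(304/9 + 964/9)(1472/27 − 1142/27) = 69740/81.
Government spending = 22 × 964/9 = 21208/9.
DWL = ½ × 22 × (964/9 − 304/9) = 2420/3; fraction = (2420/3) / (21208/9) = 165/482.

DWL / government spending = 165/482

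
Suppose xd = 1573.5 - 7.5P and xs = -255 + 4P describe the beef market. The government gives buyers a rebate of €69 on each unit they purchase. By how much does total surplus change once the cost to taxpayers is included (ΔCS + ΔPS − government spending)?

Pre-subsidy: 1573.5 - 7.5P = -255 + 4P gives P* = 159, x* = 381.
With the rebate, buyers effectively pay Pb = Ps − 69, where Ps is the price sellers receive.
Demand in terms of Ps becomes xd = 1573.5 − 7.5(Ps − 69) = 2091 - 7.5Ps. Setting this equal to supply: 2091 - 7.5Ps = -255 + 4Ps, so Ps = 204.
Buyers pay Pb = 204 − 69 = 135; x' = -255 + 4·204 = 561.
ΔCS = ½(381 + 561)(159 − 135) = 11304; ΔPS = ½(381 + 561)(204 − 159) = 21195.
Government spending = 69 × 561 = 38709.
Net change = 11304 + 21195 − 38709 = -6210. The loss equals the DWL triangle ½·69·180.

Net change in total surplus = -€6210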